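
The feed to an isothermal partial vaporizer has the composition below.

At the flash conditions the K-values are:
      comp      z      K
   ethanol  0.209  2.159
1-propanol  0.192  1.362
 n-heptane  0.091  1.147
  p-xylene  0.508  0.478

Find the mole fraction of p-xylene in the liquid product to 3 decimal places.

x_p-xylene = 0.549

Iterate (Newton) starting at V/F = 0.62:
  V/F = 0.620: g = -0.1821, g' = -0.416 → V/F = 0.182
  V/F = 0.182: g = -0.0149, g' = -0.384 → V/F = 0.144
Converged at V/F = 0.144.
Compositions from xᵢ = zᵢ/(1+V/F(Kᵢ−1)), yᵢ = Kᵢxᵢ:
  ethanol: x = 0.179, y = 0.387
  1-propanol: x = 0.182, y = 0.249
  n-heptane: x = 0.089, y = 0.102
  p-xylene: x = 0.549, y = 0.263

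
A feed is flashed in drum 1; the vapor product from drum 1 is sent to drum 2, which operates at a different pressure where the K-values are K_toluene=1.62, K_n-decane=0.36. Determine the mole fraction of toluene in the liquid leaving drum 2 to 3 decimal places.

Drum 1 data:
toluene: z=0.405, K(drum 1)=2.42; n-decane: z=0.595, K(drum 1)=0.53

x_toluene (drum 2) = 0.508

Drum 1:
Binary case is linear: z₁(K₁−1)(1+ψ₁(K₂−1)) + z₂(K₂−1)(1+ψ₁(K₁−1)) = 0
⇒ ψ₁ = [z₁(K₁−1)+z₂(K₂−1)] / [−(K₁−1)(K₂−1)] = 0.2955/0.6674 = 0.443
Drum-1 compositions:
  toluene: x = 0.249, y = 0.602
  n-decane: x = 0.751, y = 0.398
Drum-2 feed = drum-1 vapor: z₂ = (0.6018, 0.3982).
Drum 2:
Rachford–Rice: g(ψ₂) = Σ zᵢ(Kᵢ−1)/(1+ψ₂(Kᵢ−1)) = 0.
Feasibility: ΣzᵢKᵢ = 1.118, Σzᵢ/Kᵢ = 1.478 — both > 1, two phases present.
Binary case is linear: z₁(K₁−1)(1+ψ₂(K₂−1)) + z₂(K₂−1)(1+ψ₂(K₁−1)) = 0
⇒ ψ₂ = [z₁(K₁−1)+z₂(K₂−1)] / [−(K₁−1)(K₂−1)] = 0.1183/0.3968 = 0.298
  toluene: x = 0.508, y = 0.823
  n-decane: x = 0.492, y = 0.177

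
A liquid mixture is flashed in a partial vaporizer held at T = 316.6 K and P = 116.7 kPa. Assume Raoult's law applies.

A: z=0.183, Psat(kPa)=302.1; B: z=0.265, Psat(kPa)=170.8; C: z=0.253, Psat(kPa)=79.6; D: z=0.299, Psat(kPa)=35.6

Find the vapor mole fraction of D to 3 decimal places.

y_D = 0.107

Raoult's law: Kᵢ = Pᵢˢᵃᵗ/P = Pᵢˢᵃᵗ/116.7.
  K_A = 302.1/116.7 = 2.58869, K_B = 170.8/116.7 = 1.46358, K_C = 79.6/116.7 = 0.68209, K_D = 35.6/116.7 = 0.30506
Rachford–Rice: g(ψ) = Σ zᵢ(Kᵢ−1)/(1+ψ(Kᵢ−1)) = 0.
g(0) = ΣzᵢKᵢ − 1 = 0.125 and g(1) = 1 − Σzᵢ/Kᵢ = -0.603, so a root lies in (0, 1).
Newton–Raphson from ψ = 0.58:
  ψ = 0.580: g = -0.1986, g' = -0.604 → ψ = 0.251
  ψ = 0.251: g = -0.0214, g' = -0.524 → ψ = 0.211
Converged at ψ = 0.211.
Compositions from xᵢ = zᵢ/(1+ψ(Kᵢ−1)), yᵢ = Kᵢxᵢ:
  A: x = 0.137, y = 0.355
  B: x = 0.241, y = 0.353
  C: x = 0.271, y = 0.185
  D: x = 0.350, y = 0.107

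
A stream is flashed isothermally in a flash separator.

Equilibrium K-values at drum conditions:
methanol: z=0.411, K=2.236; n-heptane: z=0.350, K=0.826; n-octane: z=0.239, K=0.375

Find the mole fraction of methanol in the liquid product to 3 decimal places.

Rachford–Rice: g(β) = Σ zᵢ(Kᵢ−1)/(1+β(Kᵢ−1)) = 0.
g(0) = ΣzᵢKᵢ − 1 = 0.298 and g(1) = 1 − Σzᵢ/Kᵢ = -0.245, so a root lies in (0, 1).
Newton iteration, β⁰ = 0.5:
  β = 0.500: g = 0.0300, g' = -0.450 → β = 0.567
  β = 0.567: g = -0.0001, g' = -0.454 → β = 0.566
Converged at β = 0.566.
Compositions from xᵢ = zᵢ/(1+β(Kᵢ−1)), yᵢ = Kᵢxᵢ:
  methanol: x = 0.242, y = 0.541
  n-heptane: x = 0.388, y = 0.321
  n-octane: x = 0.370, y = 0.139

x_methanol = 0.242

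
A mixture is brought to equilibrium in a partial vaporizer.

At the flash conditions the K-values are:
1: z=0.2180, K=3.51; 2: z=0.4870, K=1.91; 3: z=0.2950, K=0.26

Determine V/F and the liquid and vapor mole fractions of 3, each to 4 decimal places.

V/F = 0.7157, x_3 = 0.6271, y_3 = 0.1630

Rachford–Rice: g(V/F) = Σ zᵢ(Kᵢ−1)/(1+V/F(Kᵢ−1)) = 0.
Check two-phase: ΣzᵢKᵢ = 1.7720 > 1 and Σzᵢ/Kᵢ = 1.4517 > 1, so g(0) = 0.7720 > 0 and g(1) = -0.4517 < 0.
Iterate (Newton) starting at V/F = 0.45:
  V/F = 0.4500: g = 0.24408, g' = -0.8690 → V/F = 0.7309
  V/F = 0.7309: g = -0.01626, g' = -1.0827 → V/F = 0.7159
  V/F = 0.7159: g = -0.00022, g' = -1.0539 → V/F = 0.7157
Converged at V/F = 0.7157.
Compositions from xᵢ = zᵢ/(1+V/F(Kᵢ−1)), yᵢ = Kᵢxᵢ:
  1: x = 0.0780, y = 0.2736
  2: x = 0.2949, y = 0.5633
  3: x = 0.6271, y = 0.1630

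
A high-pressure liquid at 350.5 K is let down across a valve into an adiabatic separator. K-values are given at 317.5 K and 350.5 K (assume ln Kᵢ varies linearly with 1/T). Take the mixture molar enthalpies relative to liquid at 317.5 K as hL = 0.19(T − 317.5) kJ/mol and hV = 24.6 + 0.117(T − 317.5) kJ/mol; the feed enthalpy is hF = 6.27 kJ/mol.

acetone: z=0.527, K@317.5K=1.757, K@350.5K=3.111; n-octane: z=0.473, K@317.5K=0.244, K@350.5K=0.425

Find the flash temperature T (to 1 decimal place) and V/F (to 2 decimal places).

Adiabatic flash: solve Rachford–Rice at each trial T, then check hF = ψ·hV(T) + (1−ψ)·hL(T).
  T = 317.5 K: K = (1.757, 0.244), RR gives ψ = 0.072, H_out = 1.777 kJ/mol
  T = 350.5 K: K = (3.111, 0.425), RR gives ψ = 0.692, H_out = 21.636 kJ/mol
  T = 334.0 K: K = (2.371, 0.326), RR gives ψ = 0.437, H_out = 13.370 kJ/mol
  T = 325.8 K: K = (2.051, 0.284), RR gives ψ = 0.285, H_out = 8.425 kJ/mol
  T = 321.6 K: K = (1.898, 0.263), RR gives ψ = 0.189, H_out = 5.361 kJ/mol
  T = 323.7 K: K = (1.974, 0.273), RR gives ψ = 0.239, H_out = 6.954 kJ/mol
Linear interpolation between T = 321.6 (H_out = 5.361) and T = 323.7 (H_out = 6.954) on hF = 6.27 gives T ≈ 322.8 K, at which ψ = 0.22.

T = 322.8 K, V/F = 0.22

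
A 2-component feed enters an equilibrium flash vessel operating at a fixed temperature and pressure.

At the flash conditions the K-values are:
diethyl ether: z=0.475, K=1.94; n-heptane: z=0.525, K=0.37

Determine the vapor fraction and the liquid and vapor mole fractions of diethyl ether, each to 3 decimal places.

Material balance + equilibrium reduce to Σ zᵢ(Kᵢ−1)/(1+ψ(Kᵢ−1)) = 0.
Feasibility: ΣzᵢKᵢ = 1.116, Σzᵢ/Kᵢ = 1.664 — both > 1, two phases present.
Iterate (Newton) starting at ψ = 0.5:
  ψ = 0.500: g = -0.1791, g' = -0.638 → ψ = 0.219
  ψ = 0.219: g = -0.0136, g' = -0.569 → ψ = 0.195
Converged at ψ = 0.195.
Compositions from xᵢ = zᵢ/(1+ψ(Kᵢ−1)), yᵢ = Kᵢxᵢ:
  diethyl ether: x = 0.401, y = 0.778
  n-heptane: x = 0.599, y = 0.222

ψ = 0.195, x_diethyl ether = 0.401, y_diethyl ether = 0.778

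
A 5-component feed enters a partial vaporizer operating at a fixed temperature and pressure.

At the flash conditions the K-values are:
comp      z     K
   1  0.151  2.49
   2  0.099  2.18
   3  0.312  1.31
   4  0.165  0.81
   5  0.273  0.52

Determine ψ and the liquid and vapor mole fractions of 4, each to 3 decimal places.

Let ψ = V/F and solve Σ zᵢ(Kᵢ−1)/(1+ψ(Kᵢ−1)) = 0.
Check two-phase: ΣzᵢKᵢ = 1.276 > 1 and Σzᵢ/Kᵢ = 1.073 > 1, so g(0) = 0.276 > 0 and g(1) = -0.073 < 0.
Newton–Raphson from ψ = 0.5:
  ψ = 0.500: g = 0.0791, g' = -0.303 → ψ = 0.761
  ψ = 0.761: g = 0.0022, g' = -0.296 → ψ = 0.768
Converged at ψ = 0.768.
Compositions from xᵢ = zᵢ/(1+ψ(Kᵢ−1)), yᵢ = Kᵢxᵢ:
  1: x = 0.070, y = 0.175
  2: x = 0.052, y = 0.113
  3: x = 0.252, y = 0.330
  4: x = 0.193, y = 0.156
  5: x = 0.432, y = 0.225

ψ = 0.768, x_4 = 0.193, y_4 = 0.156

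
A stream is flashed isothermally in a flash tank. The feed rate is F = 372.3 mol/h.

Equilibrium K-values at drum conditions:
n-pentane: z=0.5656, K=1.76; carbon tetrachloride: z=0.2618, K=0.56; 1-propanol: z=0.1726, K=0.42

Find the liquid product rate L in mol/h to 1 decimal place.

Material balance + equilibrium reduce to Σ zᵢ(Kᵢ−1)/(1+β(Kᵢ−1)) = 0.
Check two-phase: ΣzᵢKᵢ = 1.2146 > 1 and Σzᵢ/Kᵢ = 1.1998 > 1, so g(0) = 0.2146 > 0 and g(1) = -0.1998 < 0.
Newton iteration, β⁰ = 0.5:
  β = 0.5000: g = 0.02281, g' = -0.3700 → β = 0.5616
  β = 0.5616: g = -0.00021, g' = -0.3776 → β = 0.5611
Converged at β = 0.5611.
Then V = β·F = 0.5611·372.3 = 208.9 mol/h and L = F − V = 163.4 mol/h.

L = 163.4 mol/h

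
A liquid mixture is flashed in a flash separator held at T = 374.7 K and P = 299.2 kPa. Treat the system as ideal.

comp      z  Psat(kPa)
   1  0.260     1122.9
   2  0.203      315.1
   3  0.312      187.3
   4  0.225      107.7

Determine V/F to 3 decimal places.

V/F = 0.431

Raoult's law: Kᵢ = Pᵢˢᵃᵗ/P = Pᵢˢᵃᵗ/299.2.
  K_1 = 1122.9/299.2 = 3.75301, K_2 = 315.1/299.2 = 1.05314, K_3 = 187.3/299.2 = 0.62600, K_4 = 107.7/299.2 = 0.35996
Iterate (Newton) starting at V/F = 0.48:
  V/F = 0.480: g = -0.0312, g' = -0.623 → V/F = 0.430
  V/F = 0.430: g = 0.0007, g' = -0.651 → V/F = 0.431
Converged at V/F = 0.431.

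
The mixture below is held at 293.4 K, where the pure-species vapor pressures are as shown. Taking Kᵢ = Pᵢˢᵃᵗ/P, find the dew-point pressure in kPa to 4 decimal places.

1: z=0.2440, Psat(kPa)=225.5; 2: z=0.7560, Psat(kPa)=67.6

At the dew point ψ → 1, so Σzᵢ/Kᵢ = 1 with Kᵢ = Pᵢˢᵃᵗ/P ⇒ 1/P = Σzᵢ/Pᵢˢᵃᵗ.
1/P = 0.2440/225.5 + 0.7560/67.6 = 0.0122655 ⇒ P = 81.5297 kPa

Pdew = 81.5297 kPa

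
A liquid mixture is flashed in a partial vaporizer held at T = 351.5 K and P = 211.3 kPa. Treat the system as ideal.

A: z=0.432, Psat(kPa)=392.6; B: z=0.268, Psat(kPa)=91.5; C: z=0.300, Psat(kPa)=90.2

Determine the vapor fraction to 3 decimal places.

ψ = 0.096

Raoult's law: Kᵢ = Pᵢˢᵃᵗ/P = Pᵢˢᵃᵗ/211.3.
  K_A = 392.6/211.3 = 1.85802, K_B = 91.5/211.3 = 0.43303, K_C = 90.2/211.3 = 0.42688
Newton–Raphson from ψ = 0.62:
  ψ = 0.620: g = -0.2591, g' = -0.577 → ψ = 0.171
  ψ = 0.171: g = -0.0358, g' = -0.469 → ψ = 0.095
  ψ = 0.095: g = 0.0003, g' = -0.478 → ψ = 0.096
Converged at ψ = 0.096.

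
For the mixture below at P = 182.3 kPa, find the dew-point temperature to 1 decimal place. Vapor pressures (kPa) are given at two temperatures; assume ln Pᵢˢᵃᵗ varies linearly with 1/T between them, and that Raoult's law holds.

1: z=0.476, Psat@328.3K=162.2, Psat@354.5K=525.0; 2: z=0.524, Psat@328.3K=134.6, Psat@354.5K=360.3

Dew-point temperature: Σzᵢ·P/Pᵢˢᵃᵗ(T) = 1. Interpolate ln Pᵢˢᵃᵗ = aᵢ + bᵢ/T.
  T = 328.3 K: ΣzᵢP/Pᵢˢᵃᵗ = 1.2447
  T = 354.5 K: ΣzᵢP/Pᵢˢᵃᵗ = 0.4304
  T = 341.4 K: ΣzᵢP/Pᵢˢᵃᵗ = 0.7164
  T = 334.9 K: ΣzᵢP/Pᵢˢᵃᵗ = 0.9369
  T = 331.6 K: ΣzᵢP/Pᵢˢᵃᵗ = 1.0783
  T = 333.2 K: ΣzᵢP/Pᵢˢᵃᵗ = 1.0069
Interpolating between 333.2 K and 334.9 K gives T ≈ 333.4 K.

T = 333.4 K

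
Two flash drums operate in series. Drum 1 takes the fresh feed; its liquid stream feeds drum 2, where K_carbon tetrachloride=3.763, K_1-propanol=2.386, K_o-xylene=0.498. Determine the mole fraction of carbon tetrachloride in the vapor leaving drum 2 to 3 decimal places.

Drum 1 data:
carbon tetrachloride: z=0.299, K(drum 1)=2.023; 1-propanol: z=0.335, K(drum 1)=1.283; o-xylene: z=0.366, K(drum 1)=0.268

Drum 1:
Iterate (Newton) starting at ψ₁ = 0.5:
  ψ₁ = 0.500: g = -0.1372, g' = -0.645 → ψ₁ = 0.288
  ψ₁ = 0.288: g = -0.0153, g' = -0.524 → ψ₁ = 0.258
Converged at ψ₁ = 0.258.
Drum-1 compositions:
  carbon tetrachloride: x = 0.237, y = 0.479
  1-propanol: x = 0.312, y = 0.401
  o-xylene: x = 0.451, y = 0.121
Drum-2 feed = drum-1 liquid: z₂ = (0.2365, 0.3122, 0.4513).
Drum 2:
Newton–Raphson from ψ₂ = 0.5:
  ψ₂ = 0.500: g = 0.2276, g' = -0.730 → ψ₂ = 0.812
  ψ₂ = 0.812: g = 0.0229, g' = -0.628 → ψ₂ = 0.848
Converged at ψ₂ = 0.848.
  carbon tetrachloride: x = 0.071, y = 0.266
  1-propanol: x = 0.144, y = 0.342
  o-xylene: x = 0.786, y = 0.391

y_carbon tetrachloride (drum 2) = 0.266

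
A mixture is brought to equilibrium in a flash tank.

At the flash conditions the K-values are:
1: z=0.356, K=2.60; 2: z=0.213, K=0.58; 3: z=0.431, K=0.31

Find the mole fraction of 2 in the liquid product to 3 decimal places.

x_2 = 0.231

Material balance + equilibrium reduce to Σ zᵢ(Kᵢ−1)/(1+β(Kᵢ−1)) = 0.
g(0) = ΣzᵢKᵢ − 1 = 0.183 and g(1) = 1 − Σzᵢ/Kᵢ = -0.894, so a root lies in (0, 1).
Newton–Raphson from β = 0.33:
  β = 0.330: g = -0.1161, g' = -0.785 → β = 0.182
  β = 0.182: g = 0.0041, g' = -0.859 → β = 0.187
Converged at β = 0.187.
Compositions from xᵢ = zᵢ/(1+β(Kᵢ−1)), yᵢ = Kᵢxᵢ:
  1: x = 0.274, y = 0.713
  2: x = 0.231, y = 0.134
  3: x = 0.495, y = 0.153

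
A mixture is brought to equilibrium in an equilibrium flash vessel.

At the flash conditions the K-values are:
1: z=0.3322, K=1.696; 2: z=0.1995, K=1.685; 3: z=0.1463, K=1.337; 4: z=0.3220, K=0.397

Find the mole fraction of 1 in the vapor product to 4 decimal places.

Material balance + equilibrium reduce to Σ zᵢ(Kᵢ−1)/(1+V/F(Kᵢ−1)) = 0.
Check two-phase: ΣzᵢKᵢ = 1.2230 > 1 and Σzᵢ/Kᵢ = 1.2348 > 1, so g(0) = 0.2230 > 0 and g(1) = -0.2348 < 0.
Newton–Raphson from V/F = 0.5:
  V/F = 0.5000: g = 0.03753, g' = -0.3926 → V/F = 0.5956
  V/F = 0.5956: g = -0.00140, g' = -0.4243 → V/F = 0.5923
Converged at V/F = 0.5923.
Compositions from xᵢ = zᵢ/(1+V/F(Kᵢ−1)), yᵢ = Kᵢxᵢ:
  1: x = 0.2352, y = 0.3990
  2: x = 0.1419, y = 0.2391
  3: x = 0.1220, y = 0.1631
  4: x = 0.5009, y = 0.1989

y_1 = 0.3990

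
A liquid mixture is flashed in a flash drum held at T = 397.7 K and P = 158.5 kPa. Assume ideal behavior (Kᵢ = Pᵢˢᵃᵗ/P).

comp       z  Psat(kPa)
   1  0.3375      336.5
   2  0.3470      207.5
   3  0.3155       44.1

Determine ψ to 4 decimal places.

Raoult's law: Kᵢ = Pᵢˢᵃᵗ/P = Pᵢˢᵃᵗ/158.5.
  K_1 = 336.5/158.5 = 2.123028, K_2 = 207.5/158.5 = 1.309148, K_3 = 44.1/158.5 = 0.278233
Let ψ = V/F and solve Σ zᵢ(Kᵢ−1)/(1+ψ(Kᵢ−1)) = 0.
Check two-phase: ΣzᵢKᵢ = 1.2586 > 1 and Σzᵢ/Kᵢ = 1.5580 > 1, so g(0) = 0.2586 > 0 and g(1) = -0.5580 < 0.
Iterate (Newton) starting at ψ = 0.5:
  ψ = 0.5000: g = -0.02066, g' = -0.6018 → ψ = 0.4657
  ψ = 0.4657: g = -0.00036, g' = -0.5818 → ψ = 0.4651
Converged at ψ = 0.4651.

ψ = 0.4651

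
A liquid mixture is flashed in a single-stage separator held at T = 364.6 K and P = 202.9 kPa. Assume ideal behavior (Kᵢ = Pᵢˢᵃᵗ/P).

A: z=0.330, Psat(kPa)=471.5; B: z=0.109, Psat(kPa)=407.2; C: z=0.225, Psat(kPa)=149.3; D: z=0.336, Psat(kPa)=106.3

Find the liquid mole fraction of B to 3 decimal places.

x_B = 0.066

Raoult's law: Kᵢ = Pᵢˢᵃᵗ/P = Pᵢˢᵃᵗ/202.9.
  K_A = 471.5/202.9 = 2.32380, K_B = 407.2/202.9 = 2.00690, K_C = 149.3/202.9 = 0.73583, K_D = 106.3/202.9 = 0.52390
Material balance + equilibrium reduce to Σ zᵢ(Kᵢ−1)/(1+ψ(Kᵢ−1)) = 0.
Feasibility: ΣzᵢKᵢ = 1.327, Σzᵢ/Kᵢ = 1.143 — both > 1, two phases present.
Newton–Raphson from ψ = 0.5:
  ψ = 0.500: g = 0.0574, g' = -0.410 → ψ = 0.640
  ψ = 0.640: g = 0.0016, g' = -0.391 → ψ = 0.644
Converged at ψ = 0.644.
Compositions from xᵢ = zᵢ/(1+ψ(Kᵢ−1)), yᵢ = Kᵢxᵢ:
  A: x = 0.178, y = 0.414
  B: x = 0.066, y = 0.133
  C: x = 0.271, y = 0.200
  D: x = 0.485, y = 0.254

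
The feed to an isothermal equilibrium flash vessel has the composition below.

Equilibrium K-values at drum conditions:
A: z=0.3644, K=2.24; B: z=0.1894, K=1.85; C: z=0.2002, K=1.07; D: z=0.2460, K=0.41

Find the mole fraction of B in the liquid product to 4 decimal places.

x_B = 0.1065

Rachford–Rice: g(V/F) = Σ zᵢ(Kᵢ−1)/(1+V/F(Kᵢ−1)) = 0.
Check two-phase: ΣzᵢKᵢ = 1.4817 > 1 and Σzᵢ/Kᵢ = 1.0522 > 1, so g(0) = 0.4817 > 0 and g(1) = -0.0522 < 0.
Newton iteration, V/F⁰ = 0.55:
  V/F = 0.5500: g = 0.17698, g' = -0.4502 → V/F = 0.9431
  V/F = 0.9431: g = -0.01644, g' = -0.5973 → V/F = 0.9156
  V/F = 0.9156: g = -0.00036, g' = -0.5721 → V/F = 0.9150
Converged at V/F = 0.9150.
Compositions from xᵢ = zᵢ/(1+V/F(Kᵢ−1)), yᵢ = Kᵢxᵢ:
  A: x = 0.1707, y = 0.3824
  B: x = 0.1065, y = 0.1971
  C: x = 0.1881, y = 0.2013
  D: x = 0.5346, y = 0.2192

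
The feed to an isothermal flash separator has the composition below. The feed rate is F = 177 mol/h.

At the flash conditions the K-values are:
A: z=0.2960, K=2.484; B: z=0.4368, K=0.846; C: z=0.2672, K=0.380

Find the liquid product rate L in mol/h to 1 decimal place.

Rachford–Rice: g(ψ) = Σ zᵢ(Kᵢ−1)/(1+ψ(Kᵢ−1)) = 0.
g(0) = ΣzᵢKᵢ − 1 = 0.2063 and g(1) = 1 − Σzᵢ/Kᵢ = -0.3386, so a root lies in (0, 1).
Iterate (Newton) starting at ψ = 0.5:
  ψ = 0.5000: g = -0.06081, g' = -0.4427 → ψ = 0.3626
  ψ = 0.3626: g = 0.00062, g' = -0.4581 → ψ = 0.3640
Converged at ψ = 0.3640.
Then V = ψ·F = 0.3640·177 = 64.4 mol/h and L = F − V = 112.6 mol/h.

L = 112.6 mol/h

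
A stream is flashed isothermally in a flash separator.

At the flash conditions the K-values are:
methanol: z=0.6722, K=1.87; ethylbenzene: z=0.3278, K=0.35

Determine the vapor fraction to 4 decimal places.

ψ = 0.6574

Iterate (Newton) starting at ψ = 0.38:
  ψ = 0.3800: g = 0.15655, g' = -0.5316 → ψ = 0.6745
  ψ = 0.6745: g = -0.01085, g' = -0.6412 → ψ = 0.6575
  ψ = 0.6575: g = -0.00011, g' = -0.6283 → ψ = 0.6574
Converged at ψ = 0.6574.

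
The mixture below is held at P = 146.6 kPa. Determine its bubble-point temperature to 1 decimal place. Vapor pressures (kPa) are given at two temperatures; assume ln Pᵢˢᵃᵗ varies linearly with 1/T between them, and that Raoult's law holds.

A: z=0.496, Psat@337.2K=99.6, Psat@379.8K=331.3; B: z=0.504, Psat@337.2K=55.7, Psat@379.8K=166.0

Bubble-point temperature: ΣzᵢPᵢˢᵃᵗ(T) = P. Interpolate ln Pᵢˢᵃᵗ = aᵢ + bᵢ/T.
  T = 337.2 K: ΣzᵢPᵢˢᵃᵗ = 77.47 kPa
  T = 379.8 K: ΣzᵢPᵢˢᵃᵗ = 247.99 kPa
  T = 358.5 K: ΣzᵢPᵢˢᵃᵗ = 143.44 kPa
  T = 369.1 K: ΣzᵢPᵢˢᵃᵗ = 189.84 kPa
  T = 363.8 K: ΣzᵢPᵢˢᵃᵗ = 165.35 kPa
  T = 361.1 K: ΣzᵢPᵢˢᵃᵗ = 153.88 kPa
Interpolating between 358.5 K and 361.1 K gives T ≈ 359.3 K.

T = 359.3 K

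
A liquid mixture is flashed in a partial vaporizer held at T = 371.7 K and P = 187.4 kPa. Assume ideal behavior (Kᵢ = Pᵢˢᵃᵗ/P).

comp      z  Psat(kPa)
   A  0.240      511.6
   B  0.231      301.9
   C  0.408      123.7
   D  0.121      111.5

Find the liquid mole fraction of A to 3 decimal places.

x_A = 0.099

Raoult's law: Kᵢ = Pᵢˢᵃᵗ/P = Pᵢˢᵃᵗ/187.4.
  K_A = 511.6/187.4 = 2.72999, K_B = 301.9/187.4 = 1.61099, K_C = 123.7/187.4 = 0.66009, K_D = 111.5/187.4 = 0.59498
Material balance + equilibrium reduce to Σ zᵢ(Kᵢ−1)/(1+ψ(Kᵢ−1)) = 0.
g(0) = ΣzᵢKᵢ − 1 = 0.369 and g(1) = 1 − Σzᵢ/Kᵢ = -0.053, so a root lies in (0, 1).
Newton–Raphson from ψ = 0.32:
  ψ = 0.320: g = 0.1734, g' = -0.443 → ψ = 0.711
  ψ = 0.711: g = 0.0329, g' = -0.307 → ψ = 0.818
  ψ = 0.818: g = 0.0007, g' = -0.296 → ψ = 0.820
Converged at ψ = 0.820.
Compositions from xᵢ = zᵢ/(1+ψ(Kᵢ−1)), yᵢ = Kᵢxᵢ:
  A: x = 0.099, y = 0.271
  B: x = 0.154, y = 0.248
  C: x = 0.566, y = 0.373
  D: x = 0.181, y = 0.108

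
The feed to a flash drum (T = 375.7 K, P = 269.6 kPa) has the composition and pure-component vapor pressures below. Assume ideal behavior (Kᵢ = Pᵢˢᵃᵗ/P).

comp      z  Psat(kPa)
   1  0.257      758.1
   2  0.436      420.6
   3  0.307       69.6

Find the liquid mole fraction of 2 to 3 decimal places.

x_2 = 0.327

Raoult's law: Kᵢ = Pᵢˢᵃᵗ/P = Pᵢˢᵃᵗ/269.6.
  K_1 = 758.1/269.6 = 2.81194, K_2 = 420.6/269.6 = 1.56009, K_3 = 69.6/269.6 = 0.25816
Let β = V/F and solve Σ zᵢ(Kᵢ−1)/(1+β(Kᵢ−1)) = 0.
Feasibility: ΣzᵢKᵢ = 1.482, Σzᵢ/Kᵢ = 1.560 — both > 1, two phases present.
Iterate (Newton) starting at β = 0.38:
  β = 0.380: g = 0.1600, g' = -0.717 → β = 0.603
  β = 0.603: g = -0.0072, g' = -0.823 → β = 0.594
Converged at β = 0.594.
Compositions from xᵢ = zᵢ/(1+β(Kᵢ−1)), yᵢ = Kᵢxᵢ:
  1: x = 0.124, y = 0.348
  2: x = 0.327, y = 0.510
  3: x = 0.549, y = 0.142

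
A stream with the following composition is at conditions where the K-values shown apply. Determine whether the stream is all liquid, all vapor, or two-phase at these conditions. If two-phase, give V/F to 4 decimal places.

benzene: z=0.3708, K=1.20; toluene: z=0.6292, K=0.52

ΣzᵢKᵢ = 0.7721; Σzᵢ/Kᵢ = 1.5190.
Since ΣzᵢKᵢ < 1 the mixture is below its bubble point — single liquid phase.

all liquid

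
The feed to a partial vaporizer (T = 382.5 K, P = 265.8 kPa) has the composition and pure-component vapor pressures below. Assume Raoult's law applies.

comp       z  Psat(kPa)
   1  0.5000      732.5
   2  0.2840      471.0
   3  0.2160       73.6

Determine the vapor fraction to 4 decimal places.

Raoult's law: Kᵢ = Pᵢˢᵃᵗ/P = Pᵢˢᵃᵗ/265.8.
  K_1 = 732.5/265.8 = 2.755831, K_2 = 471.0/265.8 = 1.772009, K_3 = 73.6/265.8 = 0.276900
Material balance + equilibrium reduce to Σ zᵢ(Kᵢ−1)/(1+ψ(Kᵢ−1)) = 0.
Feasibility: ΣzᵢKᵢ = 1.9410, Σzᵢ/Kᵢ = 1.1218 — both > 1, two phases present.
Iterate (Newton) starting at ψ = 0.57:
  ψ = 0.5700: g = 0.32533, g' = -0.7935 → ψ = 0.9800
  ψ = 0.9800: g = -0.08854, g' = -1.5934 → ψ = 0.9244
  ψ = 0.9244: g = -0.00845, g' = -1.3091 → ψ = 0.9180
  ψ = 0.9180: g = -0.00008, g' = -1.2830 → ψ = 0.9179
Converged at ψ = 0.9179.

ψ = 0.9179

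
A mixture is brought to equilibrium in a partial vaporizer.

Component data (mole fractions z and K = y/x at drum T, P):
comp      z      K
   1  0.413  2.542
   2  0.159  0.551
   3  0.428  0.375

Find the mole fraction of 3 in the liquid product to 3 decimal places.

Rachford–Rice: g(ψ) = Σ zᵢ(Kᵢ−1)/(1+ψ(Kᵢ−1)) = 0.
Check two-phase: ΣzᵢKᵢ = 1.298 > 1 and Σzᵢ/Kᵢ = 1.592 > 1, so g(0) = 0.298 > 0 and g(1) = -0.592 < 0.
Iterate (Newton) starting at ψ = 0.5:
  ψ = 0.500: g = -0.1216, g' = -0.720 → ψ = 0.331
  ψ = 0.331: g = 0.0004, g' = -0.740 → ψ = 0.332
Converged at ψ = 0.332.
Compositions from xᵢ = zᵢ/(1+ψ(Kᵢ−1)), yᵢ = Kᵢxᵢ:
  1: x = 0.273, y = 0.695
  2: x = 0.187, y = 0.103
  3: x = 0.540, y = 0.202

x_3 = 0.540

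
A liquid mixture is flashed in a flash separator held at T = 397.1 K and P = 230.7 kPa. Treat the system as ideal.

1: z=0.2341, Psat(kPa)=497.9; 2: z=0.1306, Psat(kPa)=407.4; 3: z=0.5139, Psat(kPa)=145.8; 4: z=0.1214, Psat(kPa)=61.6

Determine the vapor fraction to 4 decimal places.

Raoult's law: Kᵢ = Pᵢˢᵃᵗ/P = Pᵢˢᵃᵗ/230.7.
  K_1 = 497.9/230.7 = 2.158214, K_2 = 407.4/230.7 = 1.765930, K_3 = 145.8/230.7 = 0.631990, K_4 = 61.6/230.7 = 0.267013
Let ψ = V/F and solve Σ zᵢ(Kᵢ−1)/(1+ψ(Kᵢ−1)) = 0.
g(0) = ΣzᵢKᵢ − 1 = 0.0931 and g(1) = 1 − Σzᵢ/Kᵢ = -0.4502, so a root lies in (0, 1).
Newton–Raphson from ψ = 0.5:
  ψ = 0.5000: g = -0.12820, g' = -0.4330 → ψ = 0.2040
  ψ = 0.2040: g = -0.00325, g' = -0.4343 → ψ = 0.1965
Converged at ψ = 0.1965.

ψ = 0.1965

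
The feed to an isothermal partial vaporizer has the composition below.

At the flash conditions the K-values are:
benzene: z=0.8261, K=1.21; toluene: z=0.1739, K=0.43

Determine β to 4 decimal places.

β = 0.6212

Rachford–Rice: g(β) = Σ zᵢ(Kᵢ−1)/(1+β(Kᵢ−1)) = 0.
Check two-phase: ΣzᵢKᵢ = 1.0744 > 1 and Σzᵢ/Kᵢ = 1.0871 > 1, so g(0) = 0.0744 > 0 and g(1) = -0.0871 < 0.
Newton–Raphson from β = 0.32:
  β = 0.3200: g = 0.04132, g' = -0.1165 → β = 0.6747
  β = 0.6747: g = -0.00911, g' = -0.1771 → β = 0.6232
  β = 0.6232: g = -0.00033, g' = -0.1644 → β = 0.6212
Converged at β = 0.6212.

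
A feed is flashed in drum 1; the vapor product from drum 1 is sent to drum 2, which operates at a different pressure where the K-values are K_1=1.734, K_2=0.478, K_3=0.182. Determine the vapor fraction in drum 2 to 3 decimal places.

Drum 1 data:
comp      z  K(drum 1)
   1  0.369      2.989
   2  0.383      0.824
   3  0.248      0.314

V/F (drum 2) = 0.220

Drum 1:
Newton–Raphson from ψ₁ = 0.5:
  ψ₁ = 0.500: g = 0.0351, g' = -0.652 → ψ₁ = 0.554
Converged at ψ₁ = 0.554.
Drum-1 compositions:
  1: x = 0.176, y = 0.525
  2: x = 0.424, y = 0.350
  3: x = 0.400, y = 0.126
Drum-2 feed = drum-1 vapor: z₂ = (0.5247, 0.3497, 0.1256).
Drum 2:
Material balance + equilibrium reduce to Σ zᵢ(Kᵢ−1)/(1+ψ₂(Kᵢ−1)) = 0.
Feasibility: ΣzᵢKᵢ = 1.100, Σzᵢ/Kᵢ = 1.724 — both > 1, two phases present.
Newton iteration, ψ₂⁰ = 0.61:
  ψ₂ = 0.610: g = -0.2069, g' = -0.675 → ψ₂ = 0.303
  ψ₂ = 0.303: g = -0.0386, g' = -0.472 → ψ₂ = 0.222
  ψ₂ = 0.222: g = -0.0007, g' = -0.456 → ψ₂ = 0.220
Converged at ψ₂ = 0.220.
  1: x = 0.452, y = 0.783
  2: x = 0.395, y = 0.189
  3: x = 0.153, y = 0.028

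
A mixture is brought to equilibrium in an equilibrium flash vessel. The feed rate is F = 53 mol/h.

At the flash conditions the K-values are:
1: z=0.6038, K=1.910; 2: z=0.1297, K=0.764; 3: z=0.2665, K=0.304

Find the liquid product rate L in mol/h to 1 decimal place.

L = 21.1 mol/h

Material balance + equilibrium reduce to Σ zᵢ(Kᵢ−1)/(1+ψ(Kᵢ−1)) = 0.
Check two-phase: ΣzᵢKᵢ = 1.3334 > 1 and Σzᵢ/Kᵢ = 1.3625 > 1, so g(0) = 0.3334 > 0 and g(1) = -0.3625 < 0.
Newton–Raphson from ψ = 0.5:
  ψ = 0.5000: g = 0.05845, g' = -0.5492 → ψ = 0.6064
  ψ = 0.6064: g = -0.00260, g' = -0.6040 → ψ = 0.6021
Converged at ψ = 0.6021.
Then V = ψ·F = 0.6021·53 = 31.9 mol/h and L = F − V = 21.1 mol/h.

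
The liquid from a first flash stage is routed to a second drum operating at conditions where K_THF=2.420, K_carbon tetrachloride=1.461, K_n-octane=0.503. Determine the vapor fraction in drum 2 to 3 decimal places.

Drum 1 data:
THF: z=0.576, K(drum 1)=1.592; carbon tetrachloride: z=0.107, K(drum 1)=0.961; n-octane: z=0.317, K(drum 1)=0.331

V/F (drum 2) = 0.821

Drum 1:
Material balance + equilibrium reduce to Σ zᵢ(Kᵢ−1)/(1+ψ₁(Kᵢ−1)) = 0.
Feasibility: ΣzᵢKᵢ = 1.125, Σzᵢ/Kᵢ = 1.431 — both > 1, two phases present.
Newton–Raphson from ψ₁ = 0.5:
  ψ₁ = 0.500: g = -0.0598, g' = -0.441 → ψ₁ = 0.364
  ψ₁ = 0.364: g = -0.0041, g' = -0.385 → ψ₁ = 0.354
  ψ₁ = 0.354: g = -0.0000, g' = -0.382 → ψ₁ = 0.353
Converged at ψ₁ = 0.353.
Drum-1 compositions:
  THF: x = 0.476, y = 0.758
  carbon tetrachloride: x = 0.108, y = 0.104
  n-octane: x = 0.415, y = 0.137
Drum-2 feed = drum-1 liquid: z₂ = (0.4763, 0.1085, 0.4152).
Drum 2:
Rachford–Rice: g(ψ₂) = Σ zᵢ(Kᵢ−1)/(1+ψ₂(Kᵢ−1)) = 0.
Feasibility: ΣzᵢKᵢ = 1.520, Σzᵢ/Kᵢ = 1.096 — both > 1, two phases present.
Newton–Raphson from ψ₂ = 0.55:
  ψ₂ = 0.550: g = 0.1357, g' = -0.512 → ψ₂ = 0.815
  ψ₂ = 0.815: g = 0.0029, g' = -0.508 → ψ₂ = 0.821
Converged at ψ₂ = 0.821.
  THF: x = 0.220, y = 0.532
  carbon tetrachloride: x = 0.079, y = 0.115
  n-octane: x = 0.701, y = 0.353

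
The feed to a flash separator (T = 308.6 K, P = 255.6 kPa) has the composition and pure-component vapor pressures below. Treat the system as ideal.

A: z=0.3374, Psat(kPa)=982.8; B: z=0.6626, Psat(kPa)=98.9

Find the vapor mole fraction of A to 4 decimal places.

y_A = 0.6817

Raoult's law: Kᵢ = Pᵢˢᵃᵗ/P = Pᵢˢᵃᵗ/255.6.
  K_A = 982.8/255.6 = 3.845070, K_B = 98.9/255.6 = 0.386933
Rachford–Rice: g(β) = Σ zᵢ(Kᵢ−1)/(1+β(Kᵢ−1)) = 0.
Check two-phase: ΣzᵢKᵢ = 1.5537 > 1 and Σzᵢ/Kᵢ = 1.8002 > 1, so g(0) = 0.5537 > 0 and g(1) = -0.8002 < 0.
Newton iteration, β⁰ = 0.34:
  β = 0.3400: g = -0.02525, g' = -1.1031 → β = 0.3171
  β = 0.3171: g = 0.00039, g' = -1.1385 → β = 0.3175
Converged at β = 0.3175.
Compositions from xᵢ = zᵢ/(1+β(Kᵢ−1)), yᵢ = Kᵢxᵢ:
  A: x = 0.1773, y = 0.6817
  B: x = 0.8227, y = 0.3183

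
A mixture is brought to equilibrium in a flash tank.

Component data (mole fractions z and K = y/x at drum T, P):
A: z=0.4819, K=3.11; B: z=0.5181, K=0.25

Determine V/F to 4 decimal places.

Rachford–Rice: g(V/F) = Σ zᵢ(Kᵢ−1)/(1+V/F(Kᵢ−1)) = 0.
Check two-phase: ΣzᵢKᵢ = 1.6282 > 1 and Σzᵢ/Kᵢ = 2.2274 > 1, so g(0) = 0.6282 > 0 and g(1) = -1.2274 < 0.
Binary case is linear: z₁(K₁−1)(1+V/F(K₂−1)) + z₂(K₂−1)(1+V/F(K₁−1)) = 0
⇒ V/F = [z₁(K₁−1)+z₂(K₂−1)] / [−(K₁−1)(K₂−1)] = 0.62823/1.58250 = 0.3970

V/F = 0.3970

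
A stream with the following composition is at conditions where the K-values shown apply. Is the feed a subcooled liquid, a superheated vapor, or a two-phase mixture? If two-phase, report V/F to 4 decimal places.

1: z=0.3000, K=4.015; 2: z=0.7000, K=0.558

two-phase, V/F = 0.4466

ΣzᵢKᵢ = 1.5951; Σzᵢ/Kᵢ = 1.3292.
Both exceed 1, so a two-phase solution exists.
Let ψ = V/F and solve Σ zᵢ(Kᵢ−1)/(1+ψ(Kᵢ−1)) = 0.
Iterate (Newton) starting at ψ = 0.5:
  ψ = 0.5000: g = -0.03646, g' = -0.6591 → ψ = 0.4447
  ψ = 0.4447: g = 0.00133, g' = -0.7096 → ψ = 0.4466
Converged at ψ = 0.4466.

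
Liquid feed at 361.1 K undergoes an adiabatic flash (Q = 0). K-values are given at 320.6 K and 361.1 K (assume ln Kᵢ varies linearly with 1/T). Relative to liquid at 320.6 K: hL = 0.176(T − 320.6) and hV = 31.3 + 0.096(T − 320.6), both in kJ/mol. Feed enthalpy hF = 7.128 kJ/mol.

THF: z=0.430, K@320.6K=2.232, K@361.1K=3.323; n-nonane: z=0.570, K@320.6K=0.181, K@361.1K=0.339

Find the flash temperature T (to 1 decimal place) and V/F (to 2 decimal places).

Adiabatic flash: solve Rachford–Rice at each trial T, then check hF = ψ·hV(T) + (1−ψ)·hL(T).
  T = 320.6 K: K = (2.232, 0.181), RR gives ψ = 0.062, H_out = 1.952 kJ/mol
  T = 361.1 K: K = (3.323, 0.339), RR gives ψ = 0.405, H_out = 18.497 kJ/mol
  T = 340.9 K: K = (2.757, 0.253), RR gives ψ = 0.251, H_out = 11.019 kJ/mol
  T = 330.8 K: K = (2.490, 0.215), RR gives ψ = 0.165, H_out = 6.834 kJ/mol
  T = 335.9 K: K = (2.624, 0.234), RR gives ψ = 0.210, H_out = 9.007 kJ/mol
  T = 333.4 K: K = (2.558, 0.224), RR gives ψ = 0.188, H_out = 7.959 kJ/mol
  T = 332.1 K: K = (2.524, 0.220), RR gives ψ = 0.177, H_out = 7.401 kJ/mol
Linear interpolation between T = 330.8 (H_out = 6.834) and T = 332.1 (H_out = 7.401) on hF = 7.128 gives T ≈ 331.5 K, at which ψ = 0.17.

T = 331.5 K, V/F = 0.17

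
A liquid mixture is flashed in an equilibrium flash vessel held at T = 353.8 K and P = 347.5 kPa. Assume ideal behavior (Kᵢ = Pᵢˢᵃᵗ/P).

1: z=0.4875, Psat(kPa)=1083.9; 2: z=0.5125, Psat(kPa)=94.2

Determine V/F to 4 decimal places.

Raoult's law: Kᵢ = Pᵢˢᵃᵗ/P = Pᵢˢᵃᵗ/347.5.
  K_1 = 1083.9/347.5 = 3.119137, K_2 = 94.2/347.5 = 0.271079
Newton iteration, V/F⁰ = 0.33:
  V/F = 0.3300: g = 0.11604, g' = -1.2302 → V/F = 0.4243
  V/F = 0.4243: g = 0.00309, g' = -1.1777 → V/F = 0.4270
Converged at V/F = 0.4270.

V/F = 0.4270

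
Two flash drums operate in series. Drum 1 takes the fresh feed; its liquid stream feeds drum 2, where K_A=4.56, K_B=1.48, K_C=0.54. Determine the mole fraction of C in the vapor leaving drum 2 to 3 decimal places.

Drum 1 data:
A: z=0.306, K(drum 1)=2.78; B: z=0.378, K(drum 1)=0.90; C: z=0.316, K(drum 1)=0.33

Drum 1:
Iterate (Newton) starting at ψ₁ = 0.6:
  ψ₁ = 0.600: g = -0.1309, g' = -0.628 → ψ₁ = 0.391
  ψ₁ = 0.391: g = -0.0053, g' = -0.601 → ψ₁ = 0.383
Converged at ψ₁ = 0.383.
Drum-1 compositions:
  A: x = 0.182, y = 0.506
  B: x = 0.393, y = 0.354
  C: x = 0.425, y = 0.140
Drum-2 feed = drum-1 liquid: z₂ = (0.1820, 0.3930, 0.4249).
Drum 2:
Material balance + equilibrium reduce to Σ zᵢ(Kᵢ−1)/(1+ψ₂(Kᵢ−1)) = 0.
g(0) = ΣzᵢKᵢ − 1 = 0.641 and g(1) = 1 − Σzᵢ/Kᵢ = -0.092, so a root lies in (0, 1).
Newton–Raphson from ψ₂ = 0.58:
  ψ₂ = 0.580: g = 0.0924, g' = -0.468 → ψ₂ = 0.777
  ψ₂ = 0.777: g = 0.0051, g' = -0.428 → ψ₂ = 0.789
Converged at ψ₂ = 0.789.
  A: x = 0.048, y = 0.218
  B: x = 0.285, y = 0.422
  C: x = 0.667, y = 0.360

y_C (drum 2) = 0.360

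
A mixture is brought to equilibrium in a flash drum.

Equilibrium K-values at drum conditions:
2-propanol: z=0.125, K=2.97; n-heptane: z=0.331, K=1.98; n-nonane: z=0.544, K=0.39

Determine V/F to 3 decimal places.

V/F = 0.299

Iterate (Newton) starting at V/F = 0.59:
  V/F = 0.590: g = -0.1990, g' = -0.725 → V/F = 0.316
  V/F = 0.316: g = -0.0114, g' = -0.680 → V/F = 0.299
Converged at V/F = 0.299.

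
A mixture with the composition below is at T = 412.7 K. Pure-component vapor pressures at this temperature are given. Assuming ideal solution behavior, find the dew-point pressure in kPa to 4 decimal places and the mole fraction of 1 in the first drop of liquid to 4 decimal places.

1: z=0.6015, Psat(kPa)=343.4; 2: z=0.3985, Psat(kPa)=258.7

At the dew point ψ → 1, so Σzᵢ/Kᵢ = 1 with Kᵢ = Pᵢˢᵃᵗ/P ⇒ 1/P = Σzᵢ/Pᵢˢᵃᵗ.
1/P = 0.6015/343.4 + 0.3985/258.7 = 0.0032920 ⇒ P = 303.7671 kPa
xᵢ = zᵢP/Pᵢˢᵃᵗ ⇒ x_1 = 0.6015·303.7671/343.4 = 0.5321

Pdew = 303.7671 kPa, x_1 = 0.5321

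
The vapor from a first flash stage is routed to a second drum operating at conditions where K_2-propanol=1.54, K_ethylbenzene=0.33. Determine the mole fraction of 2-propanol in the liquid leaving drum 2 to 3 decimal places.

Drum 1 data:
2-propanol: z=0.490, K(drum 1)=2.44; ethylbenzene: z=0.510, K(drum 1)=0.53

x_2-propanol (drum 2) = 0.554

Drum 1:
Let ψ₁ = V/F and solve Σ zᵢ(Kᵢ−1)/(1+ψ₁(Kᵢ−1)) = 0.
Feasibility: ΣzᵢKᵢ = 1.466, Σzᵢ/Kᵢ = 1.163 — both > 1, two phases present.
Newton–Raphson from ψ₁ = 0.5:
  ψ₁ = 0.500: g = 0.0969, g' = -0.536 → ψ₁ = 0.681
  ψ₁ = 0.681: g = 0.0038, g' = -0.503 → ψ₁ = 0.688
Converged at ψ₁ = 0.688.
Drum-1 compositions:
  2-propanol: x = 0.246, y = 0.600
  ethylbenzene: x = 0.754, y = 0.400
Drum-2 feed = drum-1 vapor: z₂ = (0.6004, 0.3996).
Drum 2:
Material balance + equilibrium reduce to Σ zᵢ(Kᵢ−1)/(1+ψ₂(Kᵢ−1)) = 0.
Check two-phase: ΣzᵢKᵢ = 1.057 > 1 and Σzᵢ/Kᵢ = 1.601 > 1, so g(0) = 0.057 > 0 and g(1) = -0.601 < 0.
Iterate (Newton) starting at ψ₂ = 0.42:
  ψ₂ = 0.420: g = -0.1083, g' = -0.464 → ψ₂ = 0.187
  ψ₂ = 0.187: g = -0.0114, g' = -0.379 → ψ₂ = 0.156
Converged at ψ₂ = 0.156.
  2-propanol: x = 0.554, y = 0.853
  ethylbenzene: x = 0.446, y = 0.147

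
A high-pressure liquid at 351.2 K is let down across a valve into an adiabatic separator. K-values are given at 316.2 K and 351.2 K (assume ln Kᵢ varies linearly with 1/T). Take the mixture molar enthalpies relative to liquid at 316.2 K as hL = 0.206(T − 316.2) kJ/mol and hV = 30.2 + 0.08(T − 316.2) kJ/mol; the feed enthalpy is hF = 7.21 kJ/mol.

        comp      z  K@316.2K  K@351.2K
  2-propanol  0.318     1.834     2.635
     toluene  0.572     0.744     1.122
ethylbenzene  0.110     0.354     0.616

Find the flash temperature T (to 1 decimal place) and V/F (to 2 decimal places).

T = 317.6 K, V/F = 0.23

Adiabatic flash: solve Rachford–Rice at each trial T, then check hF = ψ·hV(T) + (1−ψ)·hL(T).
  T = 316.2 K: K = (1.834, 0.744, 0.354), RR gives ψ = 0.168, H_out = 5.062 kJ/mol
  T = 351.2 K: K = (2.635, 1.122, 0.616), RR gives ψ = 1.000, H_out = 33.000 kJ/mol
  T = 333.7 K: K = (2.219, 0.924, 0.474), RR gives ψ = 1.000, H_out = 31.600 kJ/mol
  T = 324.9 K: K = (2.022, 0.831, 0.411), RR gives ψ = 0.573, H_out = 18.459 kJ/mol
  T = 320.5 K: K = (1.926, 0.786, 0.381), RR gives ψ = 0.363, H_out = 11.660 kJ/mol
  T = 318.4 K: K = (1.881, 0.765, 0.368), RR gives ψ = 0.267, H_out = 8.441 kJ/mol
Linear interpolation between T = 316.2 (H_out = 5.062) and T = 318.4 (H_out = 8.441) on hF = 7.21 gives T ≈ 317.6 K, at which ψ = 0.23.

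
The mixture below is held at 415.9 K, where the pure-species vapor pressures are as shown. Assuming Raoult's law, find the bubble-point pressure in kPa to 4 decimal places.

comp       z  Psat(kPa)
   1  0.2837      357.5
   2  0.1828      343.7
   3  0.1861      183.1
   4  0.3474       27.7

At the bubble point ψ → 0, so ΣzᵢKᵢ = 1 with Kᵢ = Pᵢˢᵃᵗ/P ⇒ P = ΣzᵢPᵢˢᵃᵗ.
P = 0.2837·357.5 + 0.1828·343.7 + 0.1861·183.1 + 0.3474·27.7 = 207.9490 kPa

Pbub = 207.9490 kPa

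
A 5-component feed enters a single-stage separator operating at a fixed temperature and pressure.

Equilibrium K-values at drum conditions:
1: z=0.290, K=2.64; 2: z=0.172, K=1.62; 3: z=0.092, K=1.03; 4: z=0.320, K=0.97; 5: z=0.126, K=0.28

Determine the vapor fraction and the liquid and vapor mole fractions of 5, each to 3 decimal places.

Let ψ = V/F and solve Σ zᵢ(Kᵢ−1)/(1+ψ(Kᵢ−1)) = 0.
g(0) = ΣzᵢKᵢ − 1 = 0.485 and g(1) = 1 − Σzᵢ/Kᵢ = -0.085, so a root lies in (0, 1).
Newton iteration, ψ⁰ = 0.48:
  ψ = 0.480: g = 0.2026, g' = -0.436 → ψ = 0.944
  ψ = 0.944: g = -0.0368, g' = -0.784 → ψ = 0.897
  ψ = 0.897: g = -0.0027, g' = -0.677 → ψ = 0.894
Converged at ψ = 0.894.
Compositions from xᵢ = zᵢ/(1+ψ(Kᵢ−1)), yᵢ = Kᵢxᵢ:
  1: x = 0.118, y = 0.311
  2: x = 0.111, y = 0.179
  3: x = 0.090, y = 0.092
  4: x = 0.329, y = 0.319
  5: x = 0.353, y = 0.099

ψ = 0.894, x_5 = 0.353, y_5 = 0.099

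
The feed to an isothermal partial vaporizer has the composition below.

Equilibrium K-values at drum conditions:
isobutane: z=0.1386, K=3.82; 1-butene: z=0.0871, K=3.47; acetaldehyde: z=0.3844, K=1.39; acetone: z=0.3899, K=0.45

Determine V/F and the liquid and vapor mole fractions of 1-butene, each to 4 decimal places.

Material balance + equilibrium reduce to Σ zᵢ(Kᵢ−1)/(1+V/F(Kᵢ−1)) = 0.
Check two-phase: ΣzᵢKᵢ = 1.5415 > 1 and Σzᵢ/Kᵢ = 1.2044 > 1, so g(0) = 0.5415 > 0 and g(1) = -0.2044 < 0.
Newton–Raphson from V/F = 0.67:
  V/F = 0.6700: g = -0.00442, g' = -0.5399 → V/F = 0.6618
Converged at V/F = 0.6618.
Compositions from xᵢ = zᵢ/(1+V/F(Kᵢ−1)), yᵢ = Kᵢxᵢ:
  isobutane: x = 0.0484, y = 0.1847
  1-butene: x = 0.0331, y = 0.1147
  acetaldehyde: x = 0.3055, y = 0.4247
  acetone: x = 0.6130, y = 0.2759

V/F = 0.6618, x_1-butene = 0.0331, y_1-butene = 0.1147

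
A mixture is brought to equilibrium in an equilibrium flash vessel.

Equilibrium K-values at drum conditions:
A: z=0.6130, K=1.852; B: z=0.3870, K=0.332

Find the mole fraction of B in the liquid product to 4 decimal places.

x_B = 0.5605

Material balance + equilibrium reduce to Σ zᵢ(Kᵢ−1)/(1+β(Kᵢ−1)) = 0.
Feasibility: ΣzᵢKᵢ = 1.2638, Σzᵢ/Kᵢ = 1.4967 — both > 1, two phases present.
Newton iteration, β⁰ = 0.5:
  β = 0.5000: g = -0.02191, g' = -0.6082 → β = 0.4640
  β = 0.4640: g = -0.00032, g' = -0.5912 → β = 0.4634
Converged at β = 0.4634.
Compositions from xᵢ = zᵢ/(1+β(Kᵢ−1)), yᵢ = Kᵢxᵢ:
  A: x = 0.4395, y = 0.8139
  B: x = 0.5605, y = 0.1861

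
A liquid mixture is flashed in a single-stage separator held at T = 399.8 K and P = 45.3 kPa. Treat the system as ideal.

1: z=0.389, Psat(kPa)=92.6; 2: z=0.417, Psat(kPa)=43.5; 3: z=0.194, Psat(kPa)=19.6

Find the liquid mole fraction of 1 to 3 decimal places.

Raoult's law: Kᵢ = Pᵢˢᵃᵗ/P = Pᵢˢᵃᵗ/45.3.
  K_1 = 92.6/45.3 = 2.04415, K_2 = 43.5/45.3 = 0.96026, K_3 = 19.6/45.3 = 0.43267
Newton–Raphson from ψ = 0.5:
  ψ = 0.500: g = 0.0963, g' = -0.305 → ψ = 0.815
  ψ = 0.815: g = -0.0025, g' = -0.341 → ψ = 0.808
Converged at ψ = 0.808.
Compositions from xᵢ = zᵢ/(1+ψ(Kᵢ−1)), yᵢ = Kᵢxᵢ:
  1: x = 0.211, y = 0.431
  2: x = 0.431, y = 0.414
  3: x = 0.358, y = 0.155

x_1 = 0.211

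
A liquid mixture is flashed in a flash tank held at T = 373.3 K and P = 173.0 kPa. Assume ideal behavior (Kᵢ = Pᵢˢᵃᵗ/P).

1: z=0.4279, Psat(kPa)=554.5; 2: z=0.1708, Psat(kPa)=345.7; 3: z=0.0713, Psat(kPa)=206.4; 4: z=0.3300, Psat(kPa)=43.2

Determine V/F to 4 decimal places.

V/F = 0.6677

Raoult's law: Kᵢ = Pᵢˢᵃᵗ/P = Pᵢˢᵃᵗ/173.0.
  K_1 = 554.5/173.0 = 3.205202, K_2 = 345.7/173.0 = 1.998266, K_3 = 206.4/173.0 = 1.193064, K_4 = 43.2/173.0 = 0.249711
Rachford–Rice: g(V/F) = Σ zᵢ(Kᵢ−1)/(1+V/F(Kᵢ−1)) = 0.
g(0) = ΣzᵢKᵢ − 1 = 0.8803 and g(1) = 1 − Σzᵢ/Kᵢ = -0.6003, so a root lies in (0, 1).
Iterate (Newton) starting at V/F = 0.5:
  V/F = 0.5000: g = 0.17882, g' = -1.0244 → V/F = 0.6746
  V/F = 0.6746: g = -0.00792, g' = -1.1607 → V/F = 0.6677
Converged at V/F = 0.6677.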